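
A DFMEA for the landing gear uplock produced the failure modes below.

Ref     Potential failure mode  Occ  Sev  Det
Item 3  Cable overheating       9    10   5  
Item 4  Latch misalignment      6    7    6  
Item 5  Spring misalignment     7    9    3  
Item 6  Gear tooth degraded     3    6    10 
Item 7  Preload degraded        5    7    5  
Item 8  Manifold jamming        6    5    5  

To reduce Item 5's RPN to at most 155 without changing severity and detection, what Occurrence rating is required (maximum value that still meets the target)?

5

Item 5: S=9, O=7, D=3 → current RPN = 189.
Fixed product = 27. Need 27 × O ≤ 155, so O ≤ 155/27 = 5.74.
Maximum integer Occurrence rating = 5 (gives RPN 135; O=6 would give 162 > 155).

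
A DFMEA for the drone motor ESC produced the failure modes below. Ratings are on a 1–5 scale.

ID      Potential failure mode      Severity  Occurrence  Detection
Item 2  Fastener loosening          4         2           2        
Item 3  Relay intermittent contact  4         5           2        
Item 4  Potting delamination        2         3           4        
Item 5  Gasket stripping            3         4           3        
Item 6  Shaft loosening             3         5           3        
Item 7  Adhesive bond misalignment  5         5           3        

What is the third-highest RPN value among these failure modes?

40

RPN = Severity × Occurrence × Detection:
  Item 2: 4 × 2 × 2 = 16
  Item 3: 4 × 5 × 2 = 40
  Item 4: 2 × 3 × 4 = 24
  Item 5: 3 × 4 × 3 = 36
  Item 6: 3 × 5 × 3 = 45
  Item 7: 5 × 5 × 3 = 75
Sorted descending: 75, 45, 40, 36, 24, 16.
The third-highest RPN is 40 (Item 3).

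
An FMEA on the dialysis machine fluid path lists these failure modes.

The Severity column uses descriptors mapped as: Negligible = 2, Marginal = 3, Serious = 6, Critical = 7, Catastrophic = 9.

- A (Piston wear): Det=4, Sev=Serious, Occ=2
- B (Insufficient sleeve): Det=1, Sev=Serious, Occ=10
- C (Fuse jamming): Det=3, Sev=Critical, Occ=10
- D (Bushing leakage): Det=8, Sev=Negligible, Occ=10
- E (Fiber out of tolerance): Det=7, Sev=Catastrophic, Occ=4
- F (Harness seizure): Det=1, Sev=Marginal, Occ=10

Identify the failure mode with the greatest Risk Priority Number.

RPN = Severity × Occurrence × Detection:
  A: 6 × 2 × 4 = 48
  B: 6 × 10 × 1 = 60
  C: 7 × 10 × 3 = 210
  D: 2 × 10 × 8 = 160
  E: 9 × 4 × 7 = 252
  F: 3 × 10 × 1 = 30
Highest RPN is 252 → E.

E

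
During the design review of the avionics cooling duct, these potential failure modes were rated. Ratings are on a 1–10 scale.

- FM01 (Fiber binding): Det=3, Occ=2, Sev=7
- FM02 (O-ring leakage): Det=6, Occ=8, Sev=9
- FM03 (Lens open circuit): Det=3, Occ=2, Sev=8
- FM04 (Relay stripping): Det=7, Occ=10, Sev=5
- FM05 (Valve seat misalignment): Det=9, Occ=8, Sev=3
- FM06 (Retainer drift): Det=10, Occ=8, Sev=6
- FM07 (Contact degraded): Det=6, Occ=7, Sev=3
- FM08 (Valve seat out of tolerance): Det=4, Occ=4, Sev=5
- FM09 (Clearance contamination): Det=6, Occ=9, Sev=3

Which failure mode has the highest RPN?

FM06

RPN = Severity × Occurrence × Detection:
  FM01: 7 × 2 × 3 = 42
  FM02: 9 × 8 × 6 = 432
  FM03: 8 × 2 × 3 = 48
  FM04: 5 × 10 × 7 = 350
  FM05: 3 × 8 × 9 = 216
  FM06: 6 × 8 × 10 = 480
  FM07: 3 × 7 × 6 = 126
  FM08: 5 × 4 × 4 = 80
  FM09: 3 × 9 × 6 = 162
Highest RPN is 480 → FM06.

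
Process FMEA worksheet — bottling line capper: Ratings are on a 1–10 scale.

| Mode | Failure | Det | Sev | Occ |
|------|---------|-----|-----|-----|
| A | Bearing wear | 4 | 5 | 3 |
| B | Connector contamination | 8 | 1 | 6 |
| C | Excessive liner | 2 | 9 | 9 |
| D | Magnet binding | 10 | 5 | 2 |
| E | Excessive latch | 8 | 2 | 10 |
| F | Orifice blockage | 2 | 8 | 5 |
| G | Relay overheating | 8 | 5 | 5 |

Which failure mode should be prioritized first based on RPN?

G

RPN = Severity × Occurrence × Detection:
  A: 5 × 3 × 4 = 60
  B: 1 × 6 × 8 = 48
  C: 9 × 9 × 2 = 162
  D: 5 × 2 × 10 = 100
  E: 2 × 10 × 8 = 160
  F: 8 × 5 × 2 = 80
  G: 5 × 5 × 8 = 200
Highest RPN is 200 → G.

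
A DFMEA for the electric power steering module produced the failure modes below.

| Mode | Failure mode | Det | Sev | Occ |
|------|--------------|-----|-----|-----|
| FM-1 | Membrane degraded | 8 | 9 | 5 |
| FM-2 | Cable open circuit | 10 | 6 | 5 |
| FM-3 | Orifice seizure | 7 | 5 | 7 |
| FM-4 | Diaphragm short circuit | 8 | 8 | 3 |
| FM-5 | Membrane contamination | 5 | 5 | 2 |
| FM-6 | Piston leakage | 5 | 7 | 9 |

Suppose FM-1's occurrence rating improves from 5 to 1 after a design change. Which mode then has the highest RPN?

RPN = Severity × Occurrence × Detection:
  FM-1: 9 × 5 × 8 = 360
  FM-2: 6 × 5 × 10 = 300
  FM-3: 5 × 7 × 7 = 245
  FM-4: 8 × 3 × 8 = 192
  FM-5: 5 × 2 × 5 = 50
  FM-6: 7 × 9 × 5 = 315
After action: FM-1 → 9 × 1 × 8 = 72.
Revised RPNs: FM-6=315, FM-2=300, FM-3=245, FM-4=192, FM-1=72, FM-5=50.
Highest is now FM-6 (315).

FM-6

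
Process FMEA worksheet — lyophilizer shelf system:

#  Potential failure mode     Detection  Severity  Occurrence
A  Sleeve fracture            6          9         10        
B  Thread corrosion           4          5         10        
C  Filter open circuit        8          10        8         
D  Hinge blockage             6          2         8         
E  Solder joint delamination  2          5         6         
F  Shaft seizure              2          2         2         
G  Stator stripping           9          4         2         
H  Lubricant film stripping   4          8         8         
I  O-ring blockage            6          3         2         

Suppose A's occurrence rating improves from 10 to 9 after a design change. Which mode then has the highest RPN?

C

RPN = Severity × Occurrence × Detection:
  A: 9 × 10 × 6 = 540
  B: 5 × 10 × 4 = 200
  C: 10 × 8 × 8 = 640
  D: 2 × 8 × 6 = 96
  E: 5 × 6 × 2 = 60
  F: 2 × 2 × 2 = 8
  G: 4 × 2 × 9 = 72
  H: 8 × 8 × 4 = 256
  I: 3 × 2 × 6 = 36
After action: A → 9 × 9 × 6 = 486.
Revised RPNs: C=640, A=486, H=256, B=200, D=96, G=72, E=60, I=36, F=8.
Highest is now C (640).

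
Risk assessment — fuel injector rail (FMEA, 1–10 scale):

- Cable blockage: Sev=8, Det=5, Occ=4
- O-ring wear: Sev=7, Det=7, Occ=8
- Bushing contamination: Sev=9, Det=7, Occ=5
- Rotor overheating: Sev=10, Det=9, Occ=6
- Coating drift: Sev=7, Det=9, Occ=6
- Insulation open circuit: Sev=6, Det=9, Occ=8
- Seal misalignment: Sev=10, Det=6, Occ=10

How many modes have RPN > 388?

RPN = Severity × Occurrence × Detection:
  Cable blockage: 8 × 4 × 5 = 160
  O-ring wear: 7 × 8 × 7 = 392
  Bushing contamination: 9 × 5 × 7 = 315
  Rotor overheating: 10 × 6 × 9 = 540
  Coating drift: 7 × 6 × 9 = 378
  Insulation open circuit: 6 × 8 × 9 = 432
  Seal misalignment: 10 × 10 × 6 = 600
Modes with RPN > 388: O-ring wear (392), Rotor overheating (540), Insulation open circuit (432), Seal misalignment (600) → 4.

4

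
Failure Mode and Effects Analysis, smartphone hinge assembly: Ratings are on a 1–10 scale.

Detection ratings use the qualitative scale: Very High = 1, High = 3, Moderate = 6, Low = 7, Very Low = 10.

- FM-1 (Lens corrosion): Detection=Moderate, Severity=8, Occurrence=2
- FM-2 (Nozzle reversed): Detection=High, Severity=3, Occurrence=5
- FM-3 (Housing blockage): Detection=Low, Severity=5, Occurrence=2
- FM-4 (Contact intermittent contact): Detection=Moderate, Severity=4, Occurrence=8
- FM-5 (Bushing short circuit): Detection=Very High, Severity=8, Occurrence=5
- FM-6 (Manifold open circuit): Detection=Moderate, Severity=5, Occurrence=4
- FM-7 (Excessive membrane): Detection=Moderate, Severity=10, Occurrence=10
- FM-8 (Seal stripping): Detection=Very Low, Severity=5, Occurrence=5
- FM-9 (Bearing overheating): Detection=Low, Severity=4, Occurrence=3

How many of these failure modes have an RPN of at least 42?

8

RPN = Severity × Occurrence × Detection:
  FM-1: 8 × 2 × 6 = 96
  FM-2: 3 × 5 × 3 = 45
  FM-3: 5 × 2 × 7 = 70
  FM-4: 4 × 8 × 6 = 192
  FM-5: 8 × 5 × 1 = 40
  FM-6: 5 × 4 × 6 = 120
  FM-7: 10 × 10 × 6 = 600
  FM-8: 5 × 5 × 10 = 250
  FM-9: 4 × 3 × 7 = 84
Modes with RPN ≥ 42: FM-1 (96), FM-2 (45), FM-3 (70), FM-4 (192), FM-6 (120), FM-7 (600), FM-8 (250), FM-9 (84) → 8.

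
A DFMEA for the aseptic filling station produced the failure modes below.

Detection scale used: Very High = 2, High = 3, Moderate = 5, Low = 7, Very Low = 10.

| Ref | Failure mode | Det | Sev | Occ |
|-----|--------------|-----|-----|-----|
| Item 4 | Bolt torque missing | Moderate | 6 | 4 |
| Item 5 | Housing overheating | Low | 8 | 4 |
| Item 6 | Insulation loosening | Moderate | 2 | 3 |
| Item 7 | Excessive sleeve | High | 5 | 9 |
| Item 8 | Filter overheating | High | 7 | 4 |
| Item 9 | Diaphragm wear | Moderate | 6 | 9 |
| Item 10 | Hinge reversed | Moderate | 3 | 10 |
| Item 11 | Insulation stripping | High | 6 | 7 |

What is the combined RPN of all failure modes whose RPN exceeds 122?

905

RPN = Severity × Occurrence × Detection:
  Item 4: 6 × 4 × 5 = 120
  Item 5: 8 × 4 × 7 = 224
  Item 6: 2 × 3 × 5 = 30
  Item 7: 5 × 9 × 3 = 135
  Item 8: 7 × 4 × 3 = 84
  Item 9: 6 × 9 × 5 = 270
  Item 10: 3 × 10 × 5 = 150
  Item 11: 6 × 7 × 3 = 126
RPN > 122: Item 5 (224), Item 7 (135), Item 9 (270), Item 10 (150), Item 11 (126).
Sum: 224 + 135 + 270 + 150 + 126 = 905.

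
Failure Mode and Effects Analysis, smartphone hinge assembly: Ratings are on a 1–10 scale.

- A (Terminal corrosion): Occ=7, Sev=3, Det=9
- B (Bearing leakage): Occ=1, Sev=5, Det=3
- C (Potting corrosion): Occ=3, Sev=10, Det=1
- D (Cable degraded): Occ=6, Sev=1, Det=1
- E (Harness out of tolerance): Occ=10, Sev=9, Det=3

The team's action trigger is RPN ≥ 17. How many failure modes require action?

RPN = Severity × Occurrence × Detection:
  A: 3 × 7 × 9 = 189
  B: 5 × 1 × 3 = 15
  C: 10 × 3 × 1 = 30
  D: 1 × 6 × 1 = 6
  E: 9 × 10 × 3 = 270
Modes with RPN ≥ 17: A (189), C (30), E (270) → 3.

3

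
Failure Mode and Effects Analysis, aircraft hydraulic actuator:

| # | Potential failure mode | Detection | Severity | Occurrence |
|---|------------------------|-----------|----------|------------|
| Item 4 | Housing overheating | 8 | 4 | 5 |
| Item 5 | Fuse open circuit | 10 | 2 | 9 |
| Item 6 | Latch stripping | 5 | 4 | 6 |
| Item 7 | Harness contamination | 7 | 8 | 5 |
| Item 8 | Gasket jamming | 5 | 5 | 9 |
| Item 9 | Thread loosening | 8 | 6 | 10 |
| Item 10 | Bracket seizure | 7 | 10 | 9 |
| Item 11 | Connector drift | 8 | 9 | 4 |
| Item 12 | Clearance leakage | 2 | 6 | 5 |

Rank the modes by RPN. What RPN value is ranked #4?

280

RPN = Severity × Occurrence × Detection:
  Item 4: 4 × 5 × 8 = 160
  Item 5: 2 × 9 × 10 = 180
  Item 6: 4 × 6 × 5 = 120
  Item 7: 8 × 5 × 7 = 280
  Item 8: 5 × 9 × 5 = 225
  Item 9: 6 × 10 × 8 = 480
  Item 10: 10 × 9 × 7 = 630
  Item 11: 9 × 4 × 8 = 288
  Item 12: 6 × 5 × 2 = 60
Sorted descending: 630, 480, 288, 280, 225, 180, 160, 120, 60.
The fourth-highest RPN is 280 (Item 7).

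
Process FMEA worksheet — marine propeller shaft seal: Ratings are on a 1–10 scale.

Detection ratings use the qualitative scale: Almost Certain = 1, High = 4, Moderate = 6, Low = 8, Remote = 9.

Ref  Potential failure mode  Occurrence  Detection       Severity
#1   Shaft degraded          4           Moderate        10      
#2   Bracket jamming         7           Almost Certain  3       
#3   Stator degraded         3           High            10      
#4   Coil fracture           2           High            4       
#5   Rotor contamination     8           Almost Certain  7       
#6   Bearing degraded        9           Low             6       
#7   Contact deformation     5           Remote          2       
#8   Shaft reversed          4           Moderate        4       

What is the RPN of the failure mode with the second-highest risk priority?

RPN = Severity × Occurrence × Detection:
  #1: 10 × 4 × 6 = 240
  #2: 3 × 7 × 1 = 21
  #3: 10 × 3 × 4 = 120
  #4: 4 × 2 × 4 = 32
  #5: 7 × 8 × 1 = 56
  #6: 6 × 9 × 8 = 432
  #7: 2 × 5 × 9 = 90
  #8: 4 × 4 × 6 = 96
Sorted descending: 432, 240, 120, 96, 90, 56, 32, 21.
The second-highest RPN is 240 (#1).

240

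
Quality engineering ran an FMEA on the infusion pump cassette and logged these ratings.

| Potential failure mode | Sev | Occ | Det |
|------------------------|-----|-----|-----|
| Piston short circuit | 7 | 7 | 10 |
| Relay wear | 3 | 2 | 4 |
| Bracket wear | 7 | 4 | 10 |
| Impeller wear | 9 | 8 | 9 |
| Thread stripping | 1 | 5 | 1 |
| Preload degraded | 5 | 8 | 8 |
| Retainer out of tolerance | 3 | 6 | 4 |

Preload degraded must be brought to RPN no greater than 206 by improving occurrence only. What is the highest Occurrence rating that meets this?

Preload degraded: S=5, O=8, D=8 → current RPN = 320.
Fixed product = 40. Need 40 × O ≤ 206, so O ≤ 206/40 = 5.15.
Maximum integer Occurrence rating = 5 (gives RPN 200; O=6 would give 240 > 206).

5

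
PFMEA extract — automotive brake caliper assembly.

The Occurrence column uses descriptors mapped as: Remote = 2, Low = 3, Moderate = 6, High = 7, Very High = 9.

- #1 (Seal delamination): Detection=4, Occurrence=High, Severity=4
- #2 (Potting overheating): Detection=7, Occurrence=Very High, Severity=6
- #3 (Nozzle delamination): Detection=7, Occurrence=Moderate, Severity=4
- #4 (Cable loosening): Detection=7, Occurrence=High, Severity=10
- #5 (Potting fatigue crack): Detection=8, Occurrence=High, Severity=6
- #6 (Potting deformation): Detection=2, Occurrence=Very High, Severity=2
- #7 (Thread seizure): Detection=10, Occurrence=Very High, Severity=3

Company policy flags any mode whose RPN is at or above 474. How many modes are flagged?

1

RPN = Severity × Occurrence × Detection:
  #1: 4 × 7 × 4 = 112
  #2: 6 × 9 × 7 = 378
  #3: 4 × 6 × 7 = 168
  #4: 10 × 7 × 7 = 490
  #5: 6 × 7 × 8 = 336
  #6: 2 × 9 × 2 = 36
  #7: 3 × 9 × 10 = 270
Modes with RPN ≥ 474: #4 (490) → 1.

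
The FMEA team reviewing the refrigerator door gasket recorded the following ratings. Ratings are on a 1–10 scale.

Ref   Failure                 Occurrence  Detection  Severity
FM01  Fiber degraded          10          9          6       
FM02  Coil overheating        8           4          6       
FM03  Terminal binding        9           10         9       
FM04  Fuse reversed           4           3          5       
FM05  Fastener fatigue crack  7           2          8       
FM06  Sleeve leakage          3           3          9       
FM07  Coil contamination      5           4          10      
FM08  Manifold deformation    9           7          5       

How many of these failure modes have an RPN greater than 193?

4

RPN = Severity × Occurrence × Detection:
  FM01: 6 × 10 × 9 = 540
  FM02: 6 × 8 × 4 = 192
  FM03: 9 × 9 × 10 = 810
  FM04: 5 × 4 × 3 = 60
  FM05: 8 × 7 × 2 = 112
  FM06: 9 × 3 × 3 = 81
  FM07: 10 × 5 × 4 = 200
  FM08: 5 × 9 × 7 = 315
Modes with RPN > 193: FM01 (540), FM03 (810), FM07 (200), FM08 (315) → 4.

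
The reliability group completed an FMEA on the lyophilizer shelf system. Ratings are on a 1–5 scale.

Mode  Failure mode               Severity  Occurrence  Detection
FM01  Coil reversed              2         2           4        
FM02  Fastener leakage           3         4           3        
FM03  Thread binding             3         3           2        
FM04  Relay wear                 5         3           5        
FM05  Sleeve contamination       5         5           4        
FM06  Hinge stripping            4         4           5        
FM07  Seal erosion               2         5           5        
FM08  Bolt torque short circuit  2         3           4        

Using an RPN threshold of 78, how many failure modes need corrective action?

RPN = Severity × Occurrence × Detection:
  FM01: 2 × 2 × 4 = 16
  FM02: 3 × 4 × 3 = 36
  FM03: 3 × 3 × 2 = 18
  FM04: 5 × 3 × 5 = 75
  FM05: 5 × 5 × 4 = 100
  FM06: 4 × 4 × 5 = 80
  FM07: 2 × 5 × 5 = 50
  FM08: 2 × 3 × 4 = 24
Modes with RPN ≥ 78: FM05 (100), FM06 (80) → 2.

2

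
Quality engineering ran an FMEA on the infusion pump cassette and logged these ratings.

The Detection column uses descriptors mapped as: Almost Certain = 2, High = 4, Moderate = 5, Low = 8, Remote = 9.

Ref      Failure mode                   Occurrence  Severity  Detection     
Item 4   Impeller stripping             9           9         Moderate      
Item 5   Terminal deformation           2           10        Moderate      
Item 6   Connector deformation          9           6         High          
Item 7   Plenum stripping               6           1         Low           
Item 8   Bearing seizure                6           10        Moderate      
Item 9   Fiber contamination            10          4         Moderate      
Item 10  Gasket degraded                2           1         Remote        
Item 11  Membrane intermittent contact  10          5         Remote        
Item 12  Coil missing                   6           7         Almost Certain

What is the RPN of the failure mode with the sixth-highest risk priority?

100

RPN = Severity × Occurrence × Detection:
  Item 4: 9 × 9 × 5 = 405
  Item 5: 10 × 2 × 5 = 100
  Item 6: 6 × 9 × 4 = 216
  Item 7: 1 × 6 × 8 = 48
  Item 8: 10 × 6 × 5 = 300
  Item 9: 4 × 10 × 5 = 200
  Item 10: 1 × 2 × 9 = 18
  Item 11: 5 × 10 × 9 = 450
  Item 12: 7 × 6 × 2 = 84
Sorted descending: 450, 405, 300, 216, 200, 100, 84, 48, 18.
The sixth-highest RPN is 100 (Item 5).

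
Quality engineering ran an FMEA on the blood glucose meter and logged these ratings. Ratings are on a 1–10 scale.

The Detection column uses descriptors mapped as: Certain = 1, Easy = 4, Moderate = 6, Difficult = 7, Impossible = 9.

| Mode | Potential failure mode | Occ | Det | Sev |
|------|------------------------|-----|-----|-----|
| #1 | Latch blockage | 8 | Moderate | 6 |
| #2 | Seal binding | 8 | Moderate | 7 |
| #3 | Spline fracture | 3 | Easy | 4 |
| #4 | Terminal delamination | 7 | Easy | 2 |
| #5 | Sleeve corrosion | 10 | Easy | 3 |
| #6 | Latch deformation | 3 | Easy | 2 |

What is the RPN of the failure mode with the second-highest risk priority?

288

RPN = Severity × Occurrence × Detection:
  #1: 6 × 8 × 6 = 288
  #2: 7 × 8 × 6 = 336
  #3: 4 × 3 × 4 = 48
  #4: 2 × 7 × 4 = 56
  #5: 3 × 10 × 4 = 120
  #6: 2 × 3 × 4 = 24
Sorted descending: 336, 288, 120, 56, 48, 24.
The second-highest RPN is 288 (#1).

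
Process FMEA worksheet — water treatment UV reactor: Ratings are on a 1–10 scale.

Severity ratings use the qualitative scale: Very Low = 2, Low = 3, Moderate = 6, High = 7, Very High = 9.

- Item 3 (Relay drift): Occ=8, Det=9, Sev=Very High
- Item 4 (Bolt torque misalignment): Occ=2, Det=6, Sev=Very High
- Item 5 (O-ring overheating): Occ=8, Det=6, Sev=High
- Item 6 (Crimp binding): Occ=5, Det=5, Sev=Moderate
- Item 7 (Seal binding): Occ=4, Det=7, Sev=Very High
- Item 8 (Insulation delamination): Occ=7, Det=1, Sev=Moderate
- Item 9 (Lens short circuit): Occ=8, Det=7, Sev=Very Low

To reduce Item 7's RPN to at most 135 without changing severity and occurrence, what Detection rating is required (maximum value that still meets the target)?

Item 7: S=9, O=4, D=7 → current RPN = 252.
Fixed product = 36. Need 36 × D ≤ 135, so D ≤ 135/36 = 3.75.
Maximum integer Detection rating = 3 (gives RPN 108; D=4 would give 144 > 135).

3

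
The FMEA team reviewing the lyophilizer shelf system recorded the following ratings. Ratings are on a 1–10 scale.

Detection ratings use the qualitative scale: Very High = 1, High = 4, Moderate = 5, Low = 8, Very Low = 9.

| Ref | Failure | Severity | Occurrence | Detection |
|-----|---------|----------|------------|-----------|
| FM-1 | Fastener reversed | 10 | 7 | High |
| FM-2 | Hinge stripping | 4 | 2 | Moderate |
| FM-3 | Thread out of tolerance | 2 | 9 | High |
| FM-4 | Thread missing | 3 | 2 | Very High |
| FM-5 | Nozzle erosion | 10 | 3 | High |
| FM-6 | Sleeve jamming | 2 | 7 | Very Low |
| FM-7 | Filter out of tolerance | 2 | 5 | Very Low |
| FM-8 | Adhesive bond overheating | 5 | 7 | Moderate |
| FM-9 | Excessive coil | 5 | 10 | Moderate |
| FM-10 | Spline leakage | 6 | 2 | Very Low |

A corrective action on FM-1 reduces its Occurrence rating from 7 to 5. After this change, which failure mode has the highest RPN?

RPN = Severity × Occurrence × Detection:
  FM-1: 10 × 7 × 4 = 280
  FM-2: 4 × 2 × 5 = 40
  FM-3: 2 × 9 × 4 = 72
  FM-4: 3 × 2 × 1 = 6
  FM-5: 10 × 3 × 4 = 120
  FM-6: 2 × 7 × 9 = 126
  FM-7: 2 × 5 × 9 = 90
  FM-8: 5 × 7 × 5 = 175
  FM-9: 5 × 10 × 5 = 250
  FM-10: 6 × 2 × 9 = 108
After action: FM-1 → 10 × 5 × 4 = 200.
Revised RPNs: FM-9=250, FM-1=200, FM-8=175, FM-6=126, FM-5=120, FM-10=108, FM-7=90, FM-3=72, FM-2=40, FM-4=6.
Highest is now FM-9 (250).

FM-9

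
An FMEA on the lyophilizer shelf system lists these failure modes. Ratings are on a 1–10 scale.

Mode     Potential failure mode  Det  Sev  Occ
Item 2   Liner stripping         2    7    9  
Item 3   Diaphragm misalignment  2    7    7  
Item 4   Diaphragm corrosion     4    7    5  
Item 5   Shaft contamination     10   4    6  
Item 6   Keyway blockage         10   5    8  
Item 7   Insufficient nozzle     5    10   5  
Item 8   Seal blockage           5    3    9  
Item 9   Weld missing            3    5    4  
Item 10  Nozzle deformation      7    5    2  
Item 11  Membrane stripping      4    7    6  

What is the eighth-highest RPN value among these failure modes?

RPN = Severity × Occurrence × Detection:
  Item 2: 7 × 9 × 2 = 126
  Item 3: 7 × 7 × 2 = 98
  Item 4: 7 × 5 × 4 = 140
  Item 5: 4 × 6 × 10 = 240
  Item 6: 5 × 8 × 10 = 400
  Item 7: 10 × 5 × 5 = 250
  Item 8: 3 × 9 × 5 = 135
  Item 9: 5 × 4 × 3 = 60
  Item 10: 5 × 2 × 7 = 70
  Item 11: 7 × 6 × 4 = 168
Sorted descending: 400, 250, 240, 168, 140, 135, 126, 98, 70, 60.
The eighth-highest RPN is 98 (Item 3).

98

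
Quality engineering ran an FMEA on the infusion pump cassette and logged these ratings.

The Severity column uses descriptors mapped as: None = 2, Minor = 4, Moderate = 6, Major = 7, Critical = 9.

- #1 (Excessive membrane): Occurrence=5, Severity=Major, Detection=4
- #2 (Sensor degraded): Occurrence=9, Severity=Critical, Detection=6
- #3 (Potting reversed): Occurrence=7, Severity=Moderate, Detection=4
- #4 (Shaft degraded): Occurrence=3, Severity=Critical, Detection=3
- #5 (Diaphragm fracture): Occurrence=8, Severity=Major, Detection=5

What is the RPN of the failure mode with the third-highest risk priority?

168

RPN = Severity × Occurrence × Detection:
  #1: 7 × 5 × 4 = 140
  #2: 9 × 9 × 6 = 486
  #3: 6 × 7 × 4 = 168
  #4: 9 × 3 × 3 = 81
  #5: 7 × 8 × 5 = 280
Sorted descending: 486, 280, 168, 140, 81.
The third-highest RPN is 168 (#3).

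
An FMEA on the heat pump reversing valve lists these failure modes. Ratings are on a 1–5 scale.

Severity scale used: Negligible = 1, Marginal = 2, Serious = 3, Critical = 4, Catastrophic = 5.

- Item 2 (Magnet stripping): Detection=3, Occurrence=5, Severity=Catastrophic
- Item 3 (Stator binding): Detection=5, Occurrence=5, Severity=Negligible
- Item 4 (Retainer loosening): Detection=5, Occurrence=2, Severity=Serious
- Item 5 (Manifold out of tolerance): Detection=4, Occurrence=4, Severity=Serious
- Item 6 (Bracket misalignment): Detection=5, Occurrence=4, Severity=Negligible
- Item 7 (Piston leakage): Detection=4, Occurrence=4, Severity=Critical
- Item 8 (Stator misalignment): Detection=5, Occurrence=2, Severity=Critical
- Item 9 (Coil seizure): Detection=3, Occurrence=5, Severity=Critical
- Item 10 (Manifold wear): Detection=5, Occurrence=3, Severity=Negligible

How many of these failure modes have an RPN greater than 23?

7

RPN = Severity × Occurrence × Detection:
  Item 2: 5 × 5 × 3 = 75
  Item 3: 1 × 5 × 5 = 25
  Item 4: 3 × 2 × 5 = 30
  Item 5: 3 × 4 × 4 = 48
  Item 6: 1 × 4 × 5 = 20
  Item 7: 4 × 4 × 4 = 64
  Item 8: 4 × 2 × 5 = 40
  Item 9: 4 × 5 × 3 = 60
  Item 10: 1 × 3 × 5 = 15
Modes with RPN > 23: Item 2 (75), Item 3 (25), Item 4 (30), Item 5 (48), Item 7 (64), Item 8 (40), Item 9 (60) → 7.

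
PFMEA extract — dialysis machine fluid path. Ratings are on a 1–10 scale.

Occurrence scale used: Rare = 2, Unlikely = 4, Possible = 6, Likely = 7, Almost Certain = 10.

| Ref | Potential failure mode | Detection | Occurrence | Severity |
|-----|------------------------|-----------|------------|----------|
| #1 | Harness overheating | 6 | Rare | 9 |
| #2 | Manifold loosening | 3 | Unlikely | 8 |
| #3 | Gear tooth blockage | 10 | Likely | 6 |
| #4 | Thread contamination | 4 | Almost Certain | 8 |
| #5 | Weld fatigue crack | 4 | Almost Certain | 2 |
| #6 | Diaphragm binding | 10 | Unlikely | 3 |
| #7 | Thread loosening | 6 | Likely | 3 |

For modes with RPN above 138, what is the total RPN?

740

RPN = Severity × Occurrence × Detection:
  #1: 9 × 2 × 6 = 108
  #2: 8 × 4 × 3 = 96
  #3: 6 × 7 × 10 = 420
  #4: 8 × 10 × 4 = 320
  #5: 2 × 10 × 4 = 80
  #6: 3 × 4 × 10 = 120
  #7: 3 × 7 × 6 = 126
RPN > 138: #3 (420), #4 (320).
Sum: 420 + 320 = 740.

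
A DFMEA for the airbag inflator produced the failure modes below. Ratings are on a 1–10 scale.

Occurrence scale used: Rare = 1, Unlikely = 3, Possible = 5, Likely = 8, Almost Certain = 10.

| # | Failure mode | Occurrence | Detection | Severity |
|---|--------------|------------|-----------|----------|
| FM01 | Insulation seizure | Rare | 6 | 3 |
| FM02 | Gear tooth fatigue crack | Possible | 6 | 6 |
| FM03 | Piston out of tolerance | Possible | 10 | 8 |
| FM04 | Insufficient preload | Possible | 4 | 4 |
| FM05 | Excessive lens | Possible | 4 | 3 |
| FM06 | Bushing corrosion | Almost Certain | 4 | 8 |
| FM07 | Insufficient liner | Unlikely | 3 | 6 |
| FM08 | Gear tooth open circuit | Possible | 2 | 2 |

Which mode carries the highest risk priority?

FM03

RPN = Severity × Occurrence × Detection:
  FM01: 3 × 1 × 6 = 18
  FM02: 6 × 5 × 6 = 180
  FM03: 8 × 5 × 10 = 400
  FM04: 4 × 5 × 4 = 80
  FM05: 3 × 5 × 4 = 60
  FM06: 8 × 10 × 4 = 320
  FM07: 6 × 3 × 3 = 54
  FM08: 2 × 5 × 2 = 20
Highest RPN is 400 → FM03.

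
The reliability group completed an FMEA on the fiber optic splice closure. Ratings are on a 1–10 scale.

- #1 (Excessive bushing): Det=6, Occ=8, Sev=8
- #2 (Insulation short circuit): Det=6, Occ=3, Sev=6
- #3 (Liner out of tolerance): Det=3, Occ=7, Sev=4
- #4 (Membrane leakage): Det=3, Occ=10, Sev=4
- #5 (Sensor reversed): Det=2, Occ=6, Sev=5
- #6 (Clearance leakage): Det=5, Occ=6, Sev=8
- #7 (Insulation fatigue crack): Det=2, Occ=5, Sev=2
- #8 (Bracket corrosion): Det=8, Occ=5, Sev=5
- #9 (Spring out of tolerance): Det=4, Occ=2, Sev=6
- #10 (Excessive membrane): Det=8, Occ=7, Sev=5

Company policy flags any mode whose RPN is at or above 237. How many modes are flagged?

3

RPN = Severity × Occurrence × Detection:
  #1: 8 × 8 × 6 = 384
  #2: 6 × 3 × 6 = 108
  #3: 4 × 7 × 3 = 84
  #4: 4 × 10 × 3 = 120
  #5: 5 × 6 × 2 = 60
  #6: 8 × 6 × 5 = 240
  #7: 2 × 5 × 2 = 20
  #8: 5 × 5 × 8 = 200
  #9: 6 × 2 × 4 = 48
  #10: 5 × 7 × 8 = 280
Modes with RPN ≥ 237: #1 (384), #6 (240), #10 (280) → 3.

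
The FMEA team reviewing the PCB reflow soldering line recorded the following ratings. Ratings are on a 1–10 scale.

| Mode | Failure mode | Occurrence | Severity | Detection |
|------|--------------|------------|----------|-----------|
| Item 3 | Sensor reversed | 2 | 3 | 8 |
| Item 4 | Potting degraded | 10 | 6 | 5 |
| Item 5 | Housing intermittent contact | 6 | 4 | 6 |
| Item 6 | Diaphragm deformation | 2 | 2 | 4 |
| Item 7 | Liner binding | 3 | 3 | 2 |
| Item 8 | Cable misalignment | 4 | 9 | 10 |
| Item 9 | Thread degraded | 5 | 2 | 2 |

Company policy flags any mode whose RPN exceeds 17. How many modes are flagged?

6

RPN = Severity × Occurrence × Detection:
  Item 3: 3 × 2 × 8 = 48
  Item 4: 6 × 10 × 5 = 300
  Item 5: 4 × 6 × 6 = 144
  Item 6: 2 × 2 × 4 = 16
  Item 7: 3 × 3 × 2 = 18
  Item 8: 9 × 4 × 10 = 360
  Item 9: 2 × 5 × 2 = 20
Modes with RPN > 17: Item 3 (48), Item 4 (300), Item 5 (144), Item 7 (18), Item 8 (360), Item 9 (20) → 6.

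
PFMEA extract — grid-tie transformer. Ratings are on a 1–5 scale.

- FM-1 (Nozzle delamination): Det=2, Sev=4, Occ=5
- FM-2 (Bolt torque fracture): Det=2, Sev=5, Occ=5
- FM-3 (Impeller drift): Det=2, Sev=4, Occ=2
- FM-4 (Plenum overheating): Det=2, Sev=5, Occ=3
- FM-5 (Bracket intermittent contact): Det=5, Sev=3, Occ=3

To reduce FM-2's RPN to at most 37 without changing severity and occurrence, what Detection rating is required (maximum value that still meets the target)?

1

FM-2: S=5, O=5, D=2 → current RPN = 50.
Fixed product = 25. Need 25 × D ≤ 37, so D ≤ 37/25 = 1.48.
Maximum integer Detection rating = 1 (gives RPN 25; D=2 would give 50 > 37).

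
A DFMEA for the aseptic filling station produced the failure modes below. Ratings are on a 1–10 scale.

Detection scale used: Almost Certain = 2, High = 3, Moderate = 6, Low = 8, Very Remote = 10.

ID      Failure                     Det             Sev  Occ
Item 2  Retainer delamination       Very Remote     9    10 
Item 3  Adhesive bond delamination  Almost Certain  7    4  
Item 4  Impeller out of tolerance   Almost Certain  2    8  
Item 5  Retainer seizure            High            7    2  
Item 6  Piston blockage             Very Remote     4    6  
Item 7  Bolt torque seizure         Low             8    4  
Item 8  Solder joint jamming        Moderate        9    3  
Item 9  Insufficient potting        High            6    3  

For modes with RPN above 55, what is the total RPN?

1614

RPN = Severity × Occurrence × Detection:
  Item 2: 9 × 10 × 10 = 900
  Item 3: 7 × 4 × 2 = 56
  Item 4: 2 × 8 × 2 = 32
  Item 5: 7 × 2 × 3 = 42
  Item 6: 4 × 6 × 10 = 240
  Item 7: 8 × 4 × 8 = 256
  Item 8: 9 × 3 × 6 = 162
  Item 9: 6 × 3 × 3 = 54
RPN > 55: Item 2 (900), Item 3 (56), Item 6 (240), Item 7 (256), Item 8 (162).
Sum: 900 + 56 + 240 + 256 + 162 = 1614.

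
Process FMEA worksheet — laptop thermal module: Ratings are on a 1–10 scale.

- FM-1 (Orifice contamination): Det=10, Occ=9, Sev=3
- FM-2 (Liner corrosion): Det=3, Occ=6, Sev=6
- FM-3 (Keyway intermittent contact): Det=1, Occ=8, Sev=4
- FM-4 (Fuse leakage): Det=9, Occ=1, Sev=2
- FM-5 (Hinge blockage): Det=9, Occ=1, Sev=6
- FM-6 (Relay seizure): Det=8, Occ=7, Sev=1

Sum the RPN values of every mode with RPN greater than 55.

RPN = Severity × Occurrence × Detection:
  FM-1: 3 × 9 × 10 = 270
  FM-2: 6 × 6 × 3 = 108
  FM-3: 4 × 8 × 1 = 32
  FM-4: 2 × 1 × 9 = 18
  FM-5: 6 × 1 × 9 = 54
  FM-6: 1 × 7 × 8 = 56
RPN > 55: FM-1 (270), FM-2 (108), FM-6 (56).
Sum: 270 + 108 + 56 = 434.

434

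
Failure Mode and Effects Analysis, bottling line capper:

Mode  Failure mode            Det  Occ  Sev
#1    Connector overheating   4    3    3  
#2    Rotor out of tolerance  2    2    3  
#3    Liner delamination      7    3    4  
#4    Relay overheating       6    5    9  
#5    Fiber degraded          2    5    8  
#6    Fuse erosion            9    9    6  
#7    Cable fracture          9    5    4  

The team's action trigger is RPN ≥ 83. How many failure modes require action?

RPN = Severity × Occurrence × Detection:
  #1: 3 × 3 × 4 = 36
  #2: 3 × 2 × 2 = 12
  #3: 4 × 3 × 7 = 84
  #4: 9 × 5 × 6 = 270
  #5: 8 × 5 × 2 = 80
  #6: 6 × 9 × 9 = 486
  #7: 4 × 5 × 9 = 180
Modes with RPN ≥ 83: #3 (84), #4 (270), #6 (486), #7 (180) → 4.

4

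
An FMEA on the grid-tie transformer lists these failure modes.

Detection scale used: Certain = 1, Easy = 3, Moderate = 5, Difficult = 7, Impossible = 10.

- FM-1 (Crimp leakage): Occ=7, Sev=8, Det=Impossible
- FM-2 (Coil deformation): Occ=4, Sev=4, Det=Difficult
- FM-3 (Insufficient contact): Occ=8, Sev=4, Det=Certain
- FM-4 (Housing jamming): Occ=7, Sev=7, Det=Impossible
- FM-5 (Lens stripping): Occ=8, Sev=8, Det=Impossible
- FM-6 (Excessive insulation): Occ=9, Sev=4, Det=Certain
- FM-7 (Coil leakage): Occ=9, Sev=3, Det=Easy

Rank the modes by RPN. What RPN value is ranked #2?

560

RPN = Severity × Occurrence × Detection:
  FM-1: 8 × 7 × 10 = 560
  FM-2: 4 × 4 × 7 = 112
  FM-3: 4 × 8 × 1 = 32
  FM-4: 7 × 7 × 10 = 490
  FM-5: 8 × 8 × 10 = 640
  FM-6: 4 × 9 × 1 = 36
  FM-7: 3 × 9 × 3 = 81
Sorted descending: 640, 560, 490, 112, 81, 36, 32.
The second-highest RPN is 560 (FM-1).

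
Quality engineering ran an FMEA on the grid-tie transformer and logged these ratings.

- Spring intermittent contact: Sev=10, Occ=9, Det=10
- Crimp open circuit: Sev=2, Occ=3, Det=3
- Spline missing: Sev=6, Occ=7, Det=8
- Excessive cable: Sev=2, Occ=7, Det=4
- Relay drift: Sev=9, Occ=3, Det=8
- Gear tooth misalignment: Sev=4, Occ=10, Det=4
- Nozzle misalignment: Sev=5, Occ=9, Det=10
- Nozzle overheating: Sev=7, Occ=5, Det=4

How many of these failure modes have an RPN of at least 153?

RPN = Severity × Occurrence × Detection:
  Spring intermittent contact: 10 × 9 × 10 = 900
  Crimp open circuit: 2 × 3 × 3 = 18
  Spline missing: 6 × 7 × 8 = 336
  Excessive cable: 2 × 7 × 4 = 56
  Relay drift: 9 × 3 × 8 = 216
  Gear tooth misalignment: 4 × 10 × 4 = 160
  Nozzle misalignment: 5 × 9 × 10 = 450
  Nozzle overheating: 7 × 5 × 4 = 140
Modes with RPN ≥ 153: Spring intermittent contact (900), Spline missing (336), Relay drift (216), Gear tooth misalignment (160), Nozzle misalignment (450) → 5.

5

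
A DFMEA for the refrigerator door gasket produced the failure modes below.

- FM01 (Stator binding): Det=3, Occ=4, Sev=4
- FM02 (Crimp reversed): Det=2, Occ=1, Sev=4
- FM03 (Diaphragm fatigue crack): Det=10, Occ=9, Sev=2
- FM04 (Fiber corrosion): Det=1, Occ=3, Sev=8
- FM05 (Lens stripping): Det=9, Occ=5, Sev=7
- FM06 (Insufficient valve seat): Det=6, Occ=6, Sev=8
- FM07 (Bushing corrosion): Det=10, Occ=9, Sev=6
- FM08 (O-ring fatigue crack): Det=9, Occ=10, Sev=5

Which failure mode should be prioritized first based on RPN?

RPN = Severity × Occurrence × Detection:
  FM01: 4 × 4 × 3 = 48
  FM02: 4 × 1 × 2 = 8
  FM03: 2 × 9 × 10 = 180
  FM04: 8 × 3 × 1 = 24
  FM05: 7 × 5 × 9 = 315
  FM06: 8 × 6 × 6 = 288
  FM07: 6 × 9 × 10 = 540
  FM08: 5 × 10 × 9 = 450
Highest RPN is 540 → FM07.

FM07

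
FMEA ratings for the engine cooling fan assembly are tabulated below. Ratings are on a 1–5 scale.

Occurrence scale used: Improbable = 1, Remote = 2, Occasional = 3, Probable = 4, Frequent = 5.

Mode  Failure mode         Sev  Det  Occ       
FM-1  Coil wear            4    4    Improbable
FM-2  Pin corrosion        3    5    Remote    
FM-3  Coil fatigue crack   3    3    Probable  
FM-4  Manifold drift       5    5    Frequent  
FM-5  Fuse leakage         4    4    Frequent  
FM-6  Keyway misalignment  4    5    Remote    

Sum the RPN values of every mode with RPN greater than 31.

281

RPN = Severity × Occurrence × Detection:
  FM-1: 4 × 1 × 4 = 16
  FM-2: 3 × 2 × 5 = 30
  FM-3: 3 × 4 × 3 = 36
  FM-4: 5 × 5 × 5 = 125
  FM-5: 4 × 5 × 4 = 80
  FM-6: 4 × 2 × 5 = 40
RPN > 31: FM-3 (36), FM-4 (125), FM-5 (80), FM-6 (40).
Sum: 36 + 125 + 80 + 40 = 281.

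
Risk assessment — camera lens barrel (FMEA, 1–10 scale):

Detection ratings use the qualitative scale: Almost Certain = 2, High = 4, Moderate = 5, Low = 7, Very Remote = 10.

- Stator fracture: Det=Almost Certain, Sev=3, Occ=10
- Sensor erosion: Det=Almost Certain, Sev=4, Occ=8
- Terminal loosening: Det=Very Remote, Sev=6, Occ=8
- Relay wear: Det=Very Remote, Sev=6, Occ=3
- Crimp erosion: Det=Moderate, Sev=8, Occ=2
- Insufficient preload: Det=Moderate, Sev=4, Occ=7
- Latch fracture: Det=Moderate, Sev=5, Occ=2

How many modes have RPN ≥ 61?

5

RPN = Severity × Occurrence × Detection:
  Stator fracture: 3 × 10 × 2 = 60
  Sensor erosion: 4 × 8 × 2 = 64
  Terminal loosening: 6 × 8 × 10 = 480
  Relay wear: 6 × 3 × 10 = 180
  Crimp erosion: 8 × 2 × 5 = 80
  Insufficient preload: 4 × 7 × 5 = 140
  Latch fracture: 5 × 2 × 5 = 50
Modes with RPN ≥ 61: Sensor erosion (64), Terminal loosening (480), Relay wear (180), Crimp erosion (80), Insufficient preload (140) → 5.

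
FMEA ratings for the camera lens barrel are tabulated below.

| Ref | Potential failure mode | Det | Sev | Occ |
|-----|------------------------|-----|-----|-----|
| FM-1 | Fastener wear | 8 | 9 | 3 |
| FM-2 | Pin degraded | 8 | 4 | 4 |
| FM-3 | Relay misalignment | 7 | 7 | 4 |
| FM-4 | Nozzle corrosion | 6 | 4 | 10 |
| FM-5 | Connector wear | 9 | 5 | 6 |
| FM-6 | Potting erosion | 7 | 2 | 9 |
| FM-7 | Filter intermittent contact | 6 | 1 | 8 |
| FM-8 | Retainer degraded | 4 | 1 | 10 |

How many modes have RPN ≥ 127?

RPN = Severity × Occurrence × Detection:
  FM-1: 9 × 3 × 8 = 216
  FM-2: 4 × 4 × 8 = 128
  FM-3: 7 × 4 × 7 = 196
  FM-4: 4 × 10 × 6 = 240
  FM-5: 5 × 6 × 9 = 270
  FM-6: 2 × 9 × 7 = 126
  FM-7: 1 × 8 × 6 = 48
  FM-8: 1 × 10 × 4 = 40
Modes with RPN ≥ 127: FM-1 (216), FM-2 (128), FM-3 (196), FM-4 (240), FM-5 (270) → 5.

5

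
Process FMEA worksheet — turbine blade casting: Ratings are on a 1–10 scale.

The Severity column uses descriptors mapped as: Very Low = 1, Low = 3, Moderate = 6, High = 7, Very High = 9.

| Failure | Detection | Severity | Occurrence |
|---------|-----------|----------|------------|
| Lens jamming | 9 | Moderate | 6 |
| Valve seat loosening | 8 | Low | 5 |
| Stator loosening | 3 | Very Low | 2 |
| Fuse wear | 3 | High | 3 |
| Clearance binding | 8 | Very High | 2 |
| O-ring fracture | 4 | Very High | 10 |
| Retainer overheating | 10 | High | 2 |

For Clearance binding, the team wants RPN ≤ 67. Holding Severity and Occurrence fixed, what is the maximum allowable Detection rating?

Clearance binding: S=9, O=2, D=8 → current RPN = 144.
Fixed product = 18. Need 18 × D ≤ 67, so D ≤ 67/18 = 3.72.
Maximum integer Detection rating = 3 (gives RPN 54; D=4 would give 72 > 67).

3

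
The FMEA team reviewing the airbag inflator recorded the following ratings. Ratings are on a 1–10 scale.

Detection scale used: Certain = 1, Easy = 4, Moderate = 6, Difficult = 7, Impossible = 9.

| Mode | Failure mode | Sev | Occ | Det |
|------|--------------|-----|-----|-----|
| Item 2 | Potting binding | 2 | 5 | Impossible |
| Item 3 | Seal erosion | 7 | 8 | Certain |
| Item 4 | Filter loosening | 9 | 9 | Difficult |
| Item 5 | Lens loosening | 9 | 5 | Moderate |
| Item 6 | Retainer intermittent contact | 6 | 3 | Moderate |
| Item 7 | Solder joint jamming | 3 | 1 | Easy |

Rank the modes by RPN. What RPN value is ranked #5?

RPN = Severity × Occurrence × Detection:
  Item 2: 2 × 5 × 9 = 90
  Item 3: 7 × 8 × 1 = 56
  Item 4: 9 × 9 × 7 = 567
  Item 5: 9 × 5 × 6 = 270
  Item 6: 6 × 3 × 6 = 108
  Item 7: 3 × 1 × 4 = 12
Sorted descending: 567, 270, 108, 90, 56, 12.
The fifth-highest RPN is 56 (Item 3).

56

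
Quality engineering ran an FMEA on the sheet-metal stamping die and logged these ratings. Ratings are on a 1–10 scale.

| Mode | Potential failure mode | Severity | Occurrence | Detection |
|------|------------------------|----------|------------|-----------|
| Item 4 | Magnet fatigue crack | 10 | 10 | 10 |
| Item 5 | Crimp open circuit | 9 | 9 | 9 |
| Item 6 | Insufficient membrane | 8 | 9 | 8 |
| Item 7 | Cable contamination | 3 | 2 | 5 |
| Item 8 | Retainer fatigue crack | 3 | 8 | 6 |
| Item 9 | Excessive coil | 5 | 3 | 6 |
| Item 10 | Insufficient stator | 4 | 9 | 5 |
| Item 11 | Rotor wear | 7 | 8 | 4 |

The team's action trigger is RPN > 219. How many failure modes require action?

RPN = Severity × Occurrence × Detection:
  Item 4: 10 × 10 × 10 = 1000
  Item 5: 9 × 9 × 9 = 729
  Item 6: 8 × 9 × 8 = 576
  Item 7: 3 × 2 × 5 = 30
  Item 8: 3 × 8 × 6 = 144
  Item 9: 5 × 3 × 6 = 90
  Item 10: 4 × 9 × 5 = 180
  Item 11: 7 × 8 × 4 = 224
Modes with RPN > 219: Item 4 (1000), Item 5 (729), Item 6 (576), Item 11 (224) → 4.

4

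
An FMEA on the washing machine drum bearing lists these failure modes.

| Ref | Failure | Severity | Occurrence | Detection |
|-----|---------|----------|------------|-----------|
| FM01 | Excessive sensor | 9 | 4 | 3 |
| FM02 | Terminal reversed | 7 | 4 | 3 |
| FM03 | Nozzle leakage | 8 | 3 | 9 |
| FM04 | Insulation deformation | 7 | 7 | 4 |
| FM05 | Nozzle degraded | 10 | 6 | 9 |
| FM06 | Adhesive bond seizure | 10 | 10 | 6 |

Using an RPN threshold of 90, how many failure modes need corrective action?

RPN = Severity × Occurrence × Detection:
  FM01: 9 × 4 × 3 = 108
  FM02: 7 × 4 × 3 = 84
  FM03: 8 × 3 × 9 = 216
  FM04: 7 × 7 × 4 = 196
  FM05: 10 × 6 × 9 = 540
  FM06: 10 × 10 × 6 = 600
Modes with RPN ≥ 90: FM01 (108), FM03 (216), FM04 (196), FM05 (540), FM06 (600) → 5.

5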